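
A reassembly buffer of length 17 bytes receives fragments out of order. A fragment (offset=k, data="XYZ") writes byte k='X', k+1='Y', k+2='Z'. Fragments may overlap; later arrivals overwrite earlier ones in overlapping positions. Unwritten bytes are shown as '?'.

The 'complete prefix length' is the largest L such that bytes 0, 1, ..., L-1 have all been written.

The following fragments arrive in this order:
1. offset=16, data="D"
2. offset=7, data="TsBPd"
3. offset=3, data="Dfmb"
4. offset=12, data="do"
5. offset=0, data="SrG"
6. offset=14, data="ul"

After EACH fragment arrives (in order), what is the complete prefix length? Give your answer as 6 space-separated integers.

Answer: 0 0 0 0 14 17

Derivation:
Fragment 1: offset=16 data="D" -> buffer=????????????????D -> prefix_len=0
Fragment 2: offset=7 data="TsBPd" -> buffer=???????TsBPd????D -> prefix_len=0
Fragment 3: offset=3 data="Dfmb" -> buffer=???DfmbTsBPd????D -> prefix_len=0
Fragment 4: offset=12 data="do" -> buffer=???DfmbTsBPddo??D -> prefix_len=0
Fragment 5: offset=0 data="SrG" -> buffer=SrGDfmbTsBPddo??D -> prefix_len=14
Fragment 6: offset=14 data="ul" -> buffer=SrGDfmbTsBPddoulD -> prefix_len=17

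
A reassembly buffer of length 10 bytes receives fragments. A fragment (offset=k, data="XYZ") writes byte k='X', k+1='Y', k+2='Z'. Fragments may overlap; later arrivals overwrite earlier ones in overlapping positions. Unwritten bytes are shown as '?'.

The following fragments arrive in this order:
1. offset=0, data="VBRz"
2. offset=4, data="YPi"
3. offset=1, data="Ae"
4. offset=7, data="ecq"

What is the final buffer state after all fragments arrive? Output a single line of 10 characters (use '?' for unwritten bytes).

Answer: VAezYPiecq

Derivation:
Fragment 1: offset=0 data="VBRz" -> buffer=VBRz??????
Fragment 2: offset=4 data="YPi" -> buffer=VBRzYPi???
Fragment 3: offset=1 data="Ae" -> buffer=VAezYPi???
Fragment 4: offset=7 data="ecq" -> buffer=VAezYPiecq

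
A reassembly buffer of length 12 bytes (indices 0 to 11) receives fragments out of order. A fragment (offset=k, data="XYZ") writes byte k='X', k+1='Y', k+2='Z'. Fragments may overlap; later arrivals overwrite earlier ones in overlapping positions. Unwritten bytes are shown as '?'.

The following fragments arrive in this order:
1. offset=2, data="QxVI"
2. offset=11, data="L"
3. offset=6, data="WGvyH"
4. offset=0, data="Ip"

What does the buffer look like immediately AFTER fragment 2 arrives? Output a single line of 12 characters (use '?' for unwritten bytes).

Answer: ??QxVI?????L

Derivation:
Fragment 1: offset=2 data="QxVI" -> buffer=??QxVI??????
Fragment 2: offset=11 data="L" -> buffer=??QxVI?????L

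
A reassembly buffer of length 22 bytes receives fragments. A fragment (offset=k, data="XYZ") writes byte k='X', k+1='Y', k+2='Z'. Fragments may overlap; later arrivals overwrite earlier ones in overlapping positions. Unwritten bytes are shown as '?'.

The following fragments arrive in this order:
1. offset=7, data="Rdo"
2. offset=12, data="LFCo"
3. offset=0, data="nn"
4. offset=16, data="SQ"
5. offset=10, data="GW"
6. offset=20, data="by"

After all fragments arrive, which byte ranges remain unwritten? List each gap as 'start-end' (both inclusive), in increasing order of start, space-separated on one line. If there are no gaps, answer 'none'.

Fragment 1: offset=7 len=3
Fragment 2: offset=12 len=4
Fragment 3: offset=0 len=2
Fragment 4: offset=16 len=2
Fragment 5: offset=10 len=2
Fragment 6: offset=20 len=2
Gaps: 2-6 18-19

Answer: 2-6 18-19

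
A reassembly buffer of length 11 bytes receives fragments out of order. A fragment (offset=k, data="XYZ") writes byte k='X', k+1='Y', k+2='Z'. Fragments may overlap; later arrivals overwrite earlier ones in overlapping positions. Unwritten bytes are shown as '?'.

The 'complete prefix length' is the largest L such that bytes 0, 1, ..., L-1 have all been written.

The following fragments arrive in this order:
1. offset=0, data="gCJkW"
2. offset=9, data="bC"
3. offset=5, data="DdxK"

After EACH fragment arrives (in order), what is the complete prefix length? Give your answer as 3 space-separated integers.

Fragment 1: offset=0 data="gCJkW" -> buffer=gCJkW?????? -> prefix_len=5
Fragment 2: offset=9 data="bC" -> buffer=gCJkW????bC -> prefix_len=5
Fragment 3: offset=5 data="DdxK" -> buffer=gCJkWDdxKbC -> prefix_len=11

Answer: 5 5 11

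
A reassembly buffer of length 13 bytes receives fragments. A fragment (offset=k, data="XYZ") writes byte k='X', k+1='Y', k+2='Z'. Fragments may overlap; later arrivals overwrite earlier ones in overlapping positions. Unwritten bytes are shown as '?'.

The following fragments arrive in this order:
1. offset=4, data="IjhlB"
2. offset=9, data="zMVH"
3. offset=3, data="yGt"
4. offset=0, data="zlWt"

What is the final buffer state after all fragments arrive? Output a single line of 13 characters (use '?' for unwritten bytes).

Fragment 1: offset=4 data="IjhlB" -> buffer=????IjhlB????
Fragment 2: offset=9 data="zMVH" -> buffer=????IjhlBzMVH
Fragment 3: offset=3 data="yGt" -> buffer=???yGthlBzMVH
Fragment 4: offset=0 data="zlWt" -> buffer=zlWtGthlBzMVH

Answer: zlWtGthlBzMVH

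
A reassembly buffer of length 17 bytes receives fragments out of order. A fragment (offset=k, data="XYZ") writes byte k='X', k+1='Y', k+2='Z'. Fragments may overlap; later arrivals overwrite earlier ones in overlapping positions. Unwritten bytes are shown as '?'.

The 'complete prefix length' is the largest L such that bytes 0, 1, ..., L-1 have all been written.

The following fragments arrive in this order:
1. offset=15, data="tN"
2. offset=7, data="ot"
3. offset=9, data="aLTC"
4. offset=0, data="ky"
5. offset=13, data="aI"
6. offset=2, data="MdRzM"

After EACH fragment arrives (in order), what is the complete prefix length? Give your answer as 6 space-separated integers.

Fragment 1: offset=15 data="tN" -> buffer=???????????????tN -> prefix_len=0
Fragment 2: offset=7 data="ot" -> buffer=???????ot??????tN -> prefix_len=0
Fragment 3: offset=9 data="aLTC" -> buffer=???????otaLTC??tN -> prefix_len=0
Fragment 4: offset=0 data="ky" -> buffer=ky?????otaLTC??tN -> prefix_len=2
Fragment 5: offset=13 data="aI" -> buffer=ky?????otaLTCaItN -> prefix_len=2
Fragment 6: offset=2 data="MdRzM" -> buffer=kyMdRzMotaLTCaItN -> prefix_len=17

Answer: 0 0 0 2 2 17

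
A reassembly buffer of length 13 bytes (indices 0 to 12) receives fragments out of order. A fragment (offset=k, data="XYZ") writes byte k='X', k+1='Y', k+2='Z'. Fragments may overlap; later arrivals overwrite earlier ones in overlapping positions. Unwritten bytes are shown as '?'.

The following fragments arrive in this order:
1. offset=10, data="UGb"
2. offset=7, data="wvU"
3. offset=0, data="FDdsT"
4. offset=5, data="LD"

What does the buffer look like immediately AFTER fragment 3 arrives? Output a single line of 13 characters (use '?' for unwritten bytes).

Answer: FDdsT??wvUUGb

Derivation:
Fragment 1: offset=10 data="UGb" -> buffer=??????????UGb
Fragment 2: offset=7 data="wvU" -> buffer=???????wvUUGb
Fragment 3: offset=0 data="FDdsT" -> buffer=FDdsT??wvUUGb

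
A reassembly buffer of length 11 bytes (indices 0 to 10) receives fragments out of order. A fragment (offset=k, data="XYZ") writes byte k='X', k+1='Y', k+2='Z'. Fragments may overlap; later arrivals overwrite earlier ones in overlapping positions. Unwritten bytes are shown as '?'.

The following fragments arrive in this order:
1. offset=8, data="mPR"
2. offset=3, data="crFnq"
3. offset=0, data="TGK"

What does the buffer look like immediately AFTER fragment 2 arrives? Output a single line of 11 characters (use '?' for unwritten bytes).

Fragment 1: offset=8 data="mPR" -> buffer=????????mPR
Fragment 2: offset=3 data="crFnq" -> buffer=???crFnqmPR

Answer: ???crFnqmPR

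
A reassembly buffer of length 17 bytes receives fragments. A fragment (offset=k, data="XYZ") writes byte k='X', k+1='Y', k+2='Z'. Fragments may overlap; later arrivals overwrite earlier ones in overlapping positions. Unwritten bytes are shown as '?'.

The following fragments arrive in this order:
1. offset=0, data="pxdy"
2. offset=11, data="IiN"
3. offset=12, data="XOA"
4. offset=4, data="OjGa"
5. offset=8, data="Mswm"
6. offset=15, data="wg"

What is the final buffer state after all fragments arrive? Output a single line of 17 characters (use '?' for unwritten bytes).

Fragment 1: offset=0 data="pxdy" -> buffer=pxdy?????????????
Fragment 2: offset=11 data="IiN" -> buffer=pxdy???????IiN???
Fragment 3: offset=12 data="XOA" -> buffer=pxdy???????IXOA??
Fragment 4: offset=4 data="OjGa" -> buffer=pxdyOjGa???IXOA??
Fragment 5: offset=8 data="Mswm" -> buffer=pxdyOjGaMswmXOA??
Fragment 6: offset=15 data="wg" -> buffer=pxdyOjGaMswmXOAwg

Answer: pxdyOjGaMswmXOAwg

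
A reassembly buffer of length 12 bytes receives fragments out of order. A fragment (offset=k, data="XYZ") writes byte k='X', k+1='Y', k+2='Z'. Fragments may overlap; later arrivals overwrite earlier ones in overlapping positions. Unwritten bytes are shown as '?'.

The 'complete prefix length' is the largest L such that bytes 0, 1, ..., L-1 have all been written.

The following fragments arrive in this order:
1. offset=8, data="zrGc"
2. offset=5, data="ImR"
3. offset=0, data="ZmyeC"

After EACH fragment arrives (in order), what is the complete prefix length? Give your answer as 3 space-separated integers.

Answer: 0 0 12

Derivation:
Fragment 1: offset=8 data="zrGc" -> buffer=????????zrGc -> prefix_len=0
Fragment 2: offset=5 data="ImR" -> buffer=?????ImRzrGc -> prefix_len=0
Fragment 3: offset=0 data="ZmyeC" -> buffer=ZmyeCImRzrGc -> prefix_len=12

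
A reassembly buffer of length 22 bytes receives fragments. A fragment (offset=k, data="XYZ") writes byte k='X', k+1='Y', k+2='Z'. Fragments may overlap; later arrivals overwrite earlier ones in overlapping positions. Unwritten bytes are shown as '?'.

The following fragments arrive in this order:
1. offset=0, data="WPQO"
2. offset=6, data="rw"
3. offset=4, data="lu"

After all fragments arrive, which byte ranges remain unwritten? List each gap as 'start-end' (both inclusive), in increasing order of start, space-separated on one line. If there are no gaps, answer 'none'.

Fragment 1: offset=0 len=4
Fragment 2: offset=6 len=2
Fragment 3: offset=4 len=2
Gaps: 8-21

Answer: 8-21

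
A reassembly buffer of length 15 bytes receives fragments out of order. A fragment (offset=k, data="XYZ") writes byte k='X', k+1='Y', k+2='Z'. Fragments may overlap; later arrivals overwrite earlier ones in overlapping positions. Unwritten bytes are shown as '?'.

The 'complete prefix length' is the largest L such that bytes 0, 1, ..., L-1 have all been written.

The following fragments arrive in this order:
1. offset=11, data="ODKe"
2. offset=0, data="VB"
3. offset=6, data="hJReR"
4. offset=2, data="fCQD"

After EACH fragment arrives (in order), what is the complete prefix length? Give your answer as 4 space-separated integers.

Answer: 0 2 2 15

Derivation:
Fragment 1: offset=11 data="ODKe" -> buffer=???????????ODKe -> prefix_len=0
Fragment 2: offset=0 data="VB" -> buffer=VB?????????ODKe -> prefix_len=2
Fragment 3: offset=6 data="hJReR" -> buffer=VB????hJReRODKe -> prefix_len=2
Fragment 4: offset=2 data="fCQD" -> buffer=VBfCQDhJReRODKe -> prefix_len=15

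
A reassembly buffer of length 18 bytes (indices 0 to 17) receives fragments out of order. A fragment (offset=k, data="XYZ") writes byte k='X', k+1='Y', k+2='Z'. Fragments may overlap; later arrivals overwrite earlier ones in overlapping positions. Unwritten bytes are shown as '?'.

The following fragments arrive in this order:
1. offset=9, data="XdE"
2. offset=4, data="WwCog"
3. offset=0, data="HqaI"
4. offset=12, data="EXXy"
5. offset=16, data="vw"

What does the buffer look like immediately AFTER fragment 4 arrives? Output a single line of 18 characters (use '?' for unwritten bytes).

Fragment 1: offset=9 data="XdE" -> buffer=?????????XdE??????
Fragment 2: offset=4 data="WwCog" -> buffer=????WwCogXdE??????
Fragment 3: offset=0 data="HqaI" -> buffer=HqaIWwCogXdE??????
Fragment 4: offset=12 data="EXXy" -> buffer=HqaIWwCogXdEEXXy??

Answer: HqaIWwCogXdEEXXy??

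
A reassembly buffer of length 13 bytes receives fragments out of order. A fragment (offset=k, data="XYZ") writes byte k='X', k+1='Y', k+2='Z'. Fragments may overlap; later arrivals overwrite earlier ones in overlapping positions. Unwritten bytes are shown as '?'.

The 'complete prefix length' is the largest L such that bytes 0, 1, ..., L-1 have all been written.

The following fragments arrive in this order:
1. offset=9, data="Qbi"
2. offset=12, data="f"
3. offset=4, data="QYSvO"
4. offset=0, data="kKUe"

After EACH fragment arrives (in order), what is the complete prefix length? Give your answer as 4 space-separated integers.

Fragment 1: offset=9 data="Qbi" -> buffer=?????????Qbi? -> prefix_len=0
Fragment 2: offset=12 data="f" -> buffer=?????????Qbif -> prefix_len=0
Fragment 3: offset=4 data="QYSvO" -> buffer=????QYSvOQbif -> prefix_len=0
Fragment 4: offset=0 data="kKUe" -> buffer=kKUeQYSvOQbif -> prefix_len=13

Answer: 0 0 0 13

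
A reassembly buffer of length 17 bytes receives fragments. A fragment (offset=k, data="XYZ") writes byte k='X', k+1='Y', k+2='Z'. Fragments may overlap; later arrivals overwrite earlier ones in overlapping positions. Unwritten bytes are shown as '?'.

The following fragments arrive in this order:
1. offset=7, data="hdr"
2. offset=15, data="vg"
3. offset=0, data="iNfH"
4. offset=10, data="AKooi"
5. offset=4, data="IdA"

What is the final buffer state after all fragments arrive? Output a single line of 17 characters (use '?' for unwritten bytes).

Fragment 1: offset=7 data="hdr" -> buffer=???????hdr???????
Fragment 2: offset=15 data="vg" -> buffer=???????hdr?????vg
Fragment 3: offset=0 data="iNfH" -> buffer=iNfH???hdr?????vg
Fragment 4: offset=10 data="AKooi" -> buffer=iNfH???hdrAKooivg
Fragment 5: offset=4 data="IdA" -> buffer=iNfHIdAhdrAKooivg

Answer: iNfHIdAhdrAKooivg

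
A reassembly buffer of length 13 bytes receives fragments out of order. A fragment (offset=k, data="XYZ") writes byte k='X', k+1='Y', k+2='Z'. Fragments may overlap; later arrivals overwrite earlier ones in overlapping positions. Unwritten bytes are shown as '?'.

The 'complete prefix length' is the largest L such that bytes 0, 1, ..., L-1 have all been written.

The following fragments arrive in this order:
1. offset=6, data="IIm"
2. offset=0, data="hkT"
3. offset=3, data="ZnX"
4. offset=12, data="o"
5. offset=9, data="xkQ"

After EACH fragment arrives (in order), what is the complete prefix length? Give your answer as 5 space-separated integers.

Answer: 0 3 9 9 13

Derivation:
Fragment 1: offset=6 data="IIm" -> buffer=??????IIm???? -> prefix_len=0
Fragment 2: offset=0 data="hkT" -> buffer=hkT???IIm???? -> prefix_len=3
Fragment 3: offset=3 data="ZnX" -> buffer=hkTZnXIIm???? -> prefix_len=9
Fragment 4: offset=12 data="o" -> buffer=hkTZnXIIm???o -> prefix_len=9
Fragment 5: offset=9 data="xkQ" -> buffer=hkTZnXIImxkQo -> prefix_len=13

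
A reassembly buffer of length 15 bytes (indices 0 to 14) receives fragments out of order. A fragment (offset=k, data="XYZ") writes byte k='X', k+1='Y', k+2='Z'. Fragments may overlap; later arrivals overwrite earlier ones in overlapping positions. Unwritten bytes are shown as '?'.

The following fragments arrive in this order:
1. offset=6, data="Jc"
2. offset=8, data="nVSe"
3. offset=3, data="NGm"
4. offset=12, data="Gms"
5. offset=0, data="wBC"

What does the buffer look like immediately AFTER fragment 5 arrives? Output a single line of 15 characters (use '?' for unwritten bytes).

Fragment 1: offset=6 data="Jc" -> buffer=??????Jc???????
Fragment 2: offset=8 data="nVSe" -> buffer=??????JcnVSe???
Fragment 3: offset=3 data="NGm" -> buffer=???NGmJcnVSe???
Fragment 4: offset=12 data="Gms" -> buffer=???NGmJcnVSeGms
Fragment 5: offset=0 data="wBC" -> buffer=wBCNGmJcnVSeGms

Answer: wBCNGmJcnVSeGms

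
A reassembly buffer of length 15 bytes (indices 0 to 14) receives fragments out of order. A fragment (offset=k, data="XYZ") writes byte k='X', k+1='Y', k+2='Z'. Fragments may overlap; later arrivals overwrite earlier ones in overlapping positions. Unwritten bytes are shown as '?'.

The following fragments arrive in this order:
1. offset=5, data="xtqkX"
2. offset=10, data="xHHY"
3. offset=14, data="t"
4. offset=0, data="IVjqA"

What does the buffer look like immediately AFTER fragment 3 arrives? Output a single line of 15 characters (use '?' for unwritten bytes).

Answer: ?????xtqkXxHHYt

Derivation:
Fragment 1: offset=5 data="xtqkX" -> buffer=?????xtqkX?????
Fragment 2: offset=10 data="xHHY" -> buffer=?????xtqkXxHHY?
Fragment 3: offset=14 data="t" -> buffer=?????xtqkXxHHYt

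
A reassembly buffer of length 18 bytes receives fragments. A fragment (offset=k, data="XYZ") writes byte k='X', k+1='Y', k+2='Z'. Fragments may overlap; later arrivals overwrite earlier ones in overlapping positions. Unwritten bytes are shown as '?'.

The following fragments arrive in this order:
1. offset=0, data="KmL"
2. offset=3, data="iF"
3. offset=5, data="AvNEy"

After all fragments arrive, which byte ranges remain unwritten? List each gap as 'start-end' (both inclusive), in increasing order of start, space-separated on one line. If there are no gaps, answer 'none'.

Answer: 10-17

Derivation:
Fragment 1: offset=0 len=3
Fragment 2: offset=3 len=2
Fragment 3: offset=5 len=5
Gaps: 10-17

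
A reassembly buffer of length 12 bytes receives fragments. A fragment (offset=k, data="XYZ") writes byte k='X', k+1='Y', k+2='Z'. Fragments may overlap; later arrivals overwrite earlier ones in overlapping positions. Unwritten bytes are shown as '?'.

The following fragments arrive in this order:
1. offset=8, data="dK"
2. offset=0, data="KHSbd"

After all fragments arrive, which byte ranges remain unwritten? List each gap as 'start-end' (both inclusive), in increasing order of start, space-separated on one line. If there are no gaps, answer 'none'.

Fragment 1: offset=8 len=2
Fragment 2: offset=0 len=5
Gaps: 5-7 10-11

Answer: 5-7 10-11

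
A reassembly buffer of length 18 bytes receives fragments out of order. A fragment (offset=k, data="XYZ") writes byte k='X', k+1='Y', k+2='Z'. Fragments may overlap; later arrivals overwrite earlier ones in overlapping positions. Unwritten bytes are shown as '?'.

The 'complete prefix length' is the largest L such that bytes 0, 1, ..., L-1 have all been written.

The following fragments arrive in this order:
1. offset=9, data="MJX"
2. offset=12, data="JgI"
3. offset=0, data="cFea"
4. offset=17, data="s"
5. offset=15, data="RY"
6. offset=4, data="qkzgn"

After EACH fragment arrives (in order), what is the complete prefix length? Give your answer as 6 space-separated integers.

Fragment 1: offset=9 data="MJX" -> buffer=?????????MJX?????? -> prefix_len=0
Fragment 2: offset=12 data="JgI" -> buffer=?????????MJXJgI??? -> prefix_len=0
Fragment 3: offset=0 data="cFea" -> buffer=cFea?????MJXJgI??? -> prefix_len=4
Fragment 4: offset=17 data="s" -> buffer=cFea?????MJXJgI??s -> prefix_len=4
Fragment 5: offset=15 data="RY" -> buffer=cFea?????MJXJgIRYs -> prefix_len=4
Fragment 6: offset=4 data="qkzgn" -> buffer=cFeaqkzgnMJXJgIRYs -> prefix_len=18

Answer: 0 0 4 4 4 18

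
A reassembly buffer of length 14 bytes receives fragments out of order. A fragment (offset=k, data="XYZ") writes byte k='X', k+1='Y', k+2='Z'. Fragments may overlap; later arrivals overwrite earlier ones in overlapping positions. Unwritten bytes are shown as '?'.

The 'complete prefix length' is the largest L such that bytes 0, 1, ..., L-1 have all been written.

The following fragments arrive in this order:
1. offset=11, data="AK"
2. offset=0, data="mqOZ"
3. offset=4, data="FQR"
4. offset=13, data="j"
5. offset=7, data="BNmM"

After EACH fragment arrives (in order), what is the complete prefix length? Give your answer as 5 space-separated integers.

Fragment 1: offset=11 data="AK" -> buffer=???????????AK? -> prefix_len=0
Fragment 2: offset=0 data="mqOZ" -> buffer=mqOZ???????AK? -> prefix_len=4
Fragment 3: offset=4 data="FQR" -> buffer=mqOZFQR????AK? -> prefix_len=7
Fragment 4: offset=13 data="j" -> buffer=mqOZFQR????AKj -> prefix_len=7
Fragment 5: offset=7 data="BNmM" -> buffer=mqOZFQRBNmMAKj -> prefix_len=14

Answer: 0 4 7 7 14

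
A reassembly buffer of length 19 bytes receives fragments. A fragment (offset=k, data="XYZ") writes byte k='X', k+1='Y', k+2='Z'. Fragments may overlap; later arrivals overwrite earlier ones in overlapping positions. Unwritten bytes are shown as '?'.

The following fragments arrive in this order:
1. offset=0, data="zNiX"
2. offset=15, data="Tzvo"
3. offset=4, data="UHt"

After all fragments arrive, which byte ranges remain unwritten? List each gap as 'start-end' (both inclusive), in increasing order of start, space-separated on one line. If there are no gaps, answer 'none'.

Answer: 7-14

Derivation:
Fragment 1: offset=0 len=4
Fragment 2: offset=15 len=4
Fragment 3: offset=4 len=3
Gaps: 7-14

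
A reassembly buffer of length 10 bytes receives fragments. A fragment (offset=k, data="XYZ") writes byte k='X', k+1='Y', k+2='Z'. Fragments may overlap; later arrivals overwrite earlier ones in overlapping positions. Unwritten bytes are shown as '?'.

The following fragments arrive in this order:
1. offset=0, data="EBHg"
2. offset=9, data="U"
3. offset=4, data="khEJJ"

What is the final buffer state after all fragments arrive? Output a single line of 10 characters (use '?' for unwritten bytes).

Answer: EBHgkhEJJU

Derivation:
Fragment 1: offset=0 data="EBHg" -> buffer=EBHg??????
Fragment 2: offset=9 data="U" -> buffer=EBHg?????U
Fragment 3: offset=4 data="khEJJ" -> buffer=EBHgkhEJJU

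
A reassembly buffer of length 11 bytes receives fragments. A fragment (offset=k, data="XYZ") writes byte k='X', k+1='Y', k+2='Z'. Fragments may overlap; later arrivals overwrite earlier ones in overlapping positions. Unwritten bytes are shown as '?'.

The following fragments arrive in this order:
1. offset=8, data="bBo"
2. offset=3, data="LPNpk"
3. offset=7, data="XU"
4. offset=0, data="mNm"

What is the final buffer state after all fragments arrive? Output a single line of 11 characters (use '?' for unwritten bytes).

Fragment 1: offset=8 data="bBo" -> buffer=????????bBo
Fragment 2: offset=3 data="LPNpk" -> buffer=???LPNpkbBo
Fragment 3: offset=7 data="XU" -> buffer=???LPNpXUBo
Fragment 4: offset=0 data="mNm" -> buffer=mNmLPNpXUBo

Answer: mNmLPNpXUBo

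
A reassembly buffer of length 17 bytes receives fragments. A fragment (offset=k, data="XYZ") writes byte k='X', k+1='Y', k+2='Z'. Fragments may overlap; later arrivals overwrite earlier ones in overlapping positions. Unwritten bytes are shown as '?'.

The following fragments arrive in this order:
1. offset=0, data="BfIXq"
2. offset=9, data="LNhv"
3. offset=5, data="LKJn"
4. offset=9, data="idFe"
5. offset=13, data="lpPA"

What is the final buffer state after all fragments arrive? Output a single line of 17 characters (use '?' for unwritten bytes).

Fragment 1: offset=0 data="BfIXq" -> buffer=BfIXq????????????
Fragment 2: offset=9 data="LNhv" -> buffer=BfIXq????LNhv????
Fragment 3: offset=5 data="LKJn" -> buffer=BfIXqLKJnLNhv????
Fragment 4: offset=9 data="idFe" -> buffer=BfIXqLKJnidFe????
Fragment 5: offset=13 data="lpPA" -> buffer=BfIXqLKJnidFelpPA

Answer: BfIXqLKJnidFelpPA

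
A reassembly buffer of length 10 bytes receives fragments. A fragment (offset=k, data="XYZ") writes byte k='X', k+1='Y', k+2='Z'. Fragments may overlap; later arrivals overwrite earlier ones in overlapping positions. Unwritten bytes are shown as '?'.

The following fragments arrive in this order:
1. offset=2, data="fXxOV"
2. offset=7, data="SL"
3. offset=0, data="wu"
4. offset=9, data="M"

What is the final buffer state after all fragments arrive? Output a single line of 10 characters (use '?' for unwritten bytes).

Answer: wufXxOVSLM

Derivation:
Fragment 1: offset=2 data="fXxOV" -> buffer=??fXxOV???
Fragment 2: offset=7 data="SL" -> buffer=??fXxOVSL?
Fragment 3: offset=0 data="wu" -> buffer=wufXxOVSL?
Fragment 4: offset=9 data="M" -> buffer=wufXxOVSLM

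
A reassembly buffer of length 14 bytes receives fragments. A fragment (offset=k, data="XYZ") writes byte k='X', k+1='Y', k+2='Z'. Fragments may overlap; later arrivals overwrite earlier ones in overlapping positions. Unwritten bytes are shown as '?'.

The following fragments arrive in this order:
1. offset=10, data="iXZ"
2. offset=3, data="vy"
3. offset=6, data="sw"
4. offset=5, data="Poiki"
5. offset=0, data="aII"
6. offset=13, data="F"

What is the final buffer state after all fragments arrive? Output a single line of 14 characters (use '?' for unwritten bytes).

Answer: aIIvyPoikiiXZF

Derivation:
Fragment 1: offset=10 data="iXZ" -> buffer=??????????iXZ?
Fragment 2: offset=3 data="vy" -> buffer=???vy?????iXZ?
Fragment 3: offset=6 data="sw" -> buffer=???vy?sw??iXZ?
Fragment 4: offset=5 data="Poiki" -> buffer=???vyPoikiiXZ?
Fragment 5: offset=0 data="aII" -> buffer=aIIvyPoikiiXZ?
Fragment 6: offset=13 data="F" -> buffer=aIIvyPoikiiXZF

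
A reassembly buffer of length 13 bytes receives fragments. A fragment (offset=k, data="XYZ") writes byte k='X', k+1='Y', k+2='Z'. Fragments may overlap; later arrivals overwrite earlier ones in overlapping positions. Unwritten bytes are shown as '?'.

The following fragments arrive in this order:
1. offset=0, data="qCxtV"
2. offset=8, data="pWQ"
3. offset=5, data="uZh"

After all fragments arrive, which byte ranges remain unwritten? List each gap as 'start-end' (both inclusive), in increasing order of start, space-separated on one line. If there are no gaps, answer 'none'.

Answer: 11-12

Derivation:
Fragment 1: offset=0 len=5
Fragment 2: offset=8 len=3
Fragment 3: offset=5 len=3
Gaps: 11-12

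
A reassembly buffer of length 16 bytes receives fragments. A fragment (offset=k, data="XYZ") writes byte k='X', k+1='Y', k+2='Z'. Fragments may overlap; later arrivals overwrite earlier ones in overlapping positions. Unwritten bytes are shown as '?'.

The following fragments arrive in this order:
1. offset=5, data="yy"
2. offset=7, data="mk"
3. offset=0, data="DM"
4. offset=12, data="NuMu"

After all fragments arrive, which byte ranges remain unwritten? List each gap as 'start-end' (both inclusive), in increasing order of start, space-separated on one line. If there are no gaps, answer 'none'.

Fragment 1: offset=5 len=2
Fragment 2: offset=7 len=2
Fragment 3: offset=0 len=2
Fragment 4: offset=12 len=4
Gaps: 2-4 9-11

Answer: 2-4 9-11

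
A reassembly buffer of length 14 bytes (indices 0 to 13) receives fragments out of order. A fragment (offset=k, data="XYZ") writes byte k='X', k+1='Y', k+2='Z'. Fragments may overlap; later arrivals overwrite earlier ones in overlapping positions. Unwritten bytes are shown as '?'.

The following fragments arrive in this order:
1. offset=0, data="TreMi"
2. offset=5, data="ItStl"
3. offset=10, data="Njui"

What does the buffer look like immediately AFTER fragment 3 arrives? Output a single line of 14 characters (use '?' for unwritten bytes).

Fragment 1: offset=0 data="TreMi" -> buffer=TreMi?????????
Fragment 2: offset=5 data="ItStl" -> buffer=TreMiItStl????
Fragment 3: offset=10 data="Njui" -> buffer=TreMiItStlNjui

Answer: TreMiItStlNjui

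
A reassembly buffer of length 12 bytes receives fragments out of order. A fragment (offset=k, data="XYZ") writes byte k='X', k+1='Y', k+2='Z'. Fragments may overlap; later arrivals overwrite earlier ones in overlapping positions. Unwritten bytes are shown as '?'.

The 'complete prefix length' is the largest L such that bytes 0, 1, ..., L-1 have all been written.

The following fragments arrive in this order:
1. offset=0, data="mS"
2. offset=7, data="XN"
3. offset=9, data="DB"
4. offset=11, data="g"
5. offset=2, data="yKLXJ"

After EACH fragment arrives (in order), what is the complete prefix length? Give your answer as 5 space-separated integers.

Answer: 2 2 2 2 12

Derivation:
Fragment 1: offset=0 data="mS" -> buffer=mS?????????? -> prefix_len=2
Fragment 2: offset=7 data="XN" -> buffer=mS?????XN??? -> prefix_len=2
Fragment 3: offset=9 data="DB" -> buffer=mS?????XNDB? -> prefix_len=2
Fragment 4: offset=11 data="g" -> buffer=mS?????XNDBg -> prefix_len=2
Fragment 5: offset=2 data="yKLXJ" -> buffer=mSyKLXJXNDBg -> prefix_len=12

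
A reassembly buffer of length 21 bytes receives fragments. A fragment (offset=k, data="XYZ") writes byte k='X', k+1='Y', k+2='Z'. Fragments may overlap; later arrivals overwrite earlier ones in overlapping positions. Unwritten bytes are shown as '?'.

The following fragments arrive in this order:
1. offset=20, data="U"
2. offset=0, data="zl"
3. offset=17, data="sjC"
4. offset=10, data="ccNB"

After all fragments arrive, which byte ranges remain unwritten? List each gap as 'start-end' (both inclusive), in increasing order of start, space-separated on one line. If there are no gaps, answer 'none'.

Fragment 1: offset=20 len=1
Fragment 2: offset=0 len=2
Fragment 3: offset=17 len=3
Fragment 4: offset=10 len=4
Gaps: 2-9 14-16

Answer: 2-9 14-16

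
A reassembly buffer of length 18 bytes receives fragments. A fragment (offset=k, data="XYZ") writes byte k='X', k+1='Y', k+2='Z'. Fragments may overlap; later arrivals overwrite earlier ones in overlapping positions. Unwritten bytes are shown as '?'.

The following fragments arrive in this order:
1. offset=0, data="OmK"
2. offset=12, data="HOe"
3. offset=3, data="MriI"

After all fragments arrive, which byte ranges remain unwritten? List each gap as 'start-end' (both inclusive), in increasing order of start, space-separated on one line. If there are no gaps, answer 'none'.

Answer: 7-11 15-17

Derivation:
Fragment 1: offset=0 len=3
Fragment 2: offset=12 len=3
Fragment 3: offset=3 len=4
Gaps: 7-11 15-17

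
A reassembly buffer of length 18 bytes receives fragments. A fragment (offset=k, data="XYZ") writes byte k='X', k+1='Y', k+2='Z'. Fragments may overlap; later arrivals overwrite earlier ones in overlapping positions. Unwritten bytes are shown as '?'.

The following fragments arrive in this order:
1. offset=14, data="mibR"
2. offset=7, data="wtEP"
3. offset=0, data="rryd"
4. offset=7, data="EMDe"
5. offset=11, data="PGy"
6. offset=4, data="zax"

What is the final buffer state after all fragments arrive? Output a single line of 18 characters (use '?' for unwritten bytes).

Answer: rrydzaxEMDePGymibR

Derivation:
Fragment 1: offset=14 data="mibR" -> buffer=??????????????mibR
Fragment 2: offset=7 data="wtEP" -> buffer=???????wtEP???mibR
Fragment 3: offset=0 data="rryd" -> buffer=rryd???wtEP???mibR
Fragment 4: offset=7 data="EMDe" -> buffer=rryd???EMDe???mibR
Fragment 5: offset=11 data="PGy" -> buffer=rryd???EMDePGymibR
Fragment 6: offset=4 data="zax" -> buffer=rrydzaxEMDePGymibR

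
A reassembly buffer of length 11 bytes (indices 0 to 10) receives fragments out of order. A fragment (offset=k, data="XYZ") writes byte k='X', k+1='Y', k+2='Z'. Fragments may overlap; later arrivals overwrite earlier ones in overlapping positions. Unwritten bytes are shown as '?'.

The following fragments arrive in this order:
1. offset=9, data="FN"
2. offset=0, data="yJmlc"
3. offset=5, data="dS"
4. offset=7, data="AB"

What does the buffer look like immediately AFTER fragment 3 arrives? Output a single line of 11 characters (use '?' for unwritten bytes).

Fragment 1: offset=9 data="FN" -> buffer=?????????FN
Fragment 2: offset=0 data="yJmlc" -> buffer=yJmlc????FN
Fragment 3: offset=5 data="dS" -> buffer=yJmlcdS??FN

Answer: yJmlcdS??FN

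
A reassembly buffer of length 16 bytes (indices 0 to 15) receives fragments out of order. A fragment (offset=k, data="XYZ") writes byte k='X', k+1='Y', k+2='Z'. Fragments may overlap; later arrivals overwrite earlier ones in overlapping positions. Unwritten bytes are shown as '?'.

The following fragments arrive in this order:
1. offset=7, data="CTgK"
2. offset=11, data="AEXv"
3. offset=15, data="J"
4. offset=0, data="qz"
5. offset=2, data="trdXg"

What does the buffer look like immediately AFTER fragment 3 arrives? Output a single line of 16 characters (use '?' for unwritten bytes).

Answer: ???????CTgKAEXvJ

Derivation:
Fragment 1: offset=7 data="CTgK" -> buffer=???????CTgK?????
Fragment 2: offset=11 data="AEXv" -> buffer=???????CTgKAEXv?
Fragment 3: offset=15 data="J" -> buffer=???????CTgKAEXvJ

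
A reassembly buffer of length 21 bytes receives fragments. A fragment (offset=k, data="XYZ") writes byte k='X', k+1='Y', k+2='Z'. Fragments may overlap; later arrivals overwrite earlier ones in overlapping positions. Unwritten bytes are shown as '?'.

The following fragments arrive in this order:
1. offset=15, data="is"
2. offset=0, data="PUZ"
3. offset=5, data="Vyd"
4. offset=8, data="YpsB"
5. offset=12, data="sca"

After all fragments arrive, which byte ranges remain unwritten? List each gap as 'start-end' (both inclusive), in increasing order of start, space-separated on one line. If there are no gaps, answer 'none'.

Fragment 1: offset=15 len=2
Fragment 2: offset=0 len=3
Fragment 3: offset=5 len=3
Fragment 4: offset=8 len=4
Fragment 5: offset=12 len=3
Gaps: 3-4 17-20

Answer: 3-4 17-20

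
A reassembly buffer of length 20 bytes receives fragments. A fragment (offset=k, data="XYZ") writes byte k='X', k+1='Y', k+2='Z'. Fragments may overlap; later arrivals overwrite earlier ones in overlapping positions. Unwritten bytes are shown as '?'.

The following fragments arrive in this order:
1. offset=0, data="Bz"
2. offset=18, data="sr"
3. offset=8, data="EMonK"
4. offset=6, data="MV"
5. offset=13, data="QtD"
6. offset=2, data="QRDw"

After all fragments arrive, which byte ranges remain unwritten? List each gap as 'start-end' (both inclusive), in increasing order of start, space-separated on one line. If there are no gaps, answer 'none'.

Answer: 16-17

Derivation:
Fragment 1: offset=0 len=2
Fragment 2: offset=18 len=2
Fragment 3: offset=8 len=5
Fragment 4: offset=6 len=2
Fragment 5: offset=13 len=3
Fragment 6: offset=2 len=4
Gaps: 16-17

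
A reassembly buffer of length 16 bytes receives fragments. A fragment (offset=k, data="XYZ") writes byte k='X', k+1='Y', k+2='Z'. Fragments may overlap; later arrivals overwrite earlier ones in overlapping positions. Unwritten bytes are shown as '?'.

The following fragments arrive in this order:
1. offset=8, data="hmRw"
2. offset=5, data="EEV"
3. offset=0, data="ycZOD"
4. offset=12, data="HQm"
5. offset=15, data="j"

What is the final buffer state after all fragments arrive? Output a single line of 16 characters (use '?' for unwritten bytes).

Fragment 1: offset=8 data="hmRw" -> buffer=????????hmRw????
Fragment 2: offset=5 data="EEV" -> buffer=?????EEVhmRw????
Fragment 3: offset=0 data="ycZOD" -> buffer=ycZODEEVhmRw????
Fragment 4: offset=12 data="HQm" -> buffer=ycZODEEVhmRwHQm?
Fragment 5: offset=15 data="j" -> buffer=ycZODEEVhmRwHQmj

Answer: ycZODEEVhmRwHQmj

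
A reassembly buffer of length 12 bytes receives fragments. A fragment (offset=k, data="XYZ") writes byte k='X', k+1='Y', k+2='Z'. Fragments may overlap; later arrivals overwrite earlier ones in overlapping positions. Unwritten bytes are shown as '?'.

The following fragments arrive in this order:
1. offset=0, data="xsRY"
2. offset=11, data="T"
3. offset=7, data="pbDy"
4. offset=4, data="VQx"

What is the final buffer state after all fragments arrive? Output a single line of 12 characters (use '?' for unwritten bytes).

Fragment 1: offset=0 data="xsRY" -> buffer=xsRY????????
Fragment 2: offset=11 data="T" -> buffer=xsRY???????T
Fragment 3: offset=7 data="pbDy" -> buffer=xsRY???pbDyT
Fragment 4: offset=4 data="VQx" -> buffer=xsRYVQxpbDyT

Answer: xsRYVQxpbDyT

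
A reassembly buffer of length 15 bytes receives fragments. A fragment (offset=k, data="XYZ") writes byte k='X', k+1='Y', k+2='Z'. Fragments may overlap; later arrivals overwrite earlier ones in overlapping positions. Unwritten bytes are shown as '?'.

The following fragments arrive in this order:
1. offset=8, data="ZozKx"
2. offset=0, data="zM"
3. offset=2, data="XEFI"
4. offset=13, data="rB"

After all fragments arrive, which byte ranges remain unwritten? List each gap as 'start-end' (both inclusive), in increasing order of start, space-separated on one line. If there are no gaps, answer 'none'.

Answer: 6-7

Derivation:
Fragment 1: offset=8 len=5
Fragment 2: offset=0 len=2
Fragment 3: offset=2 len=4
Fragment 4: offset=13 len=2
Gaps: 6-7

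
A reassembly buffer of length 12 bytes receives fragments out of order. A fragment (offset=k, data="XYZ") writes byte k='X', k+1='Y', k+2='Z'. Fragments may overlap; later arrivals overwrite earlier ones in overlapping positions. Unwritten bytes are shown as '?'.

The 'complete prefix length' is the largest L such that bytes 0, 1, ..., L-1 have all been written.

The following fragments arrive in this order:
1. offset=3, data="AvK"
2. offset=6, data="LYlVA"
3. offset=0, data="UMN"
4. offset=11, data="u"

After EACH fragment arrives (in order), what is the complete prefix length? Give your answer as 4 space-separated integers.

Answer: 0 0 11 12

Derivation:
Fragment 1: offset=3 data="AvK" -> buffer=???AvK?????? -> prefix_len=0
Fragment 2: offset=6 data="LYlVA" -> buffer=???AvKLYlVA? -> prefix_len=0
Fragment 3: offset=0 data="UMN" -> buffer=UMNAvKLYlVA? -> prefix_len=11
Fragment 4: offset=11 data="u" -> buffer=UMNAvKLYlVAu -> prefix_len=12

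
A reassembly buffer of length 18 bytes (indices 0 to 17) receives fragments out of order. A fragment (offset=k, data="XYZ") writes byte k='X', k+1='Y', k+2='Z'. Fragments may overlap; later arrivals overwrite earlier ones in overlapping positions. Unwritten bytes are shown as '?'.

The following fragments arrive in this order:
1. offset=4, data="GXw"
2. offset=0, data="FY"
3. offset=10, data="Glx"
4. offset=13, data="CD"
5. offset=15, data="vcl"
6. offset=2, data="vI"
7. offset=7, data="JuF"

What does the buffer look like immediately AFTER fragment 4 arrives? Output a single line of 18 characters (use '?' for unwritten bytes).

Answer: FY??GXw???GlxCD???

Derivation:
Fragment 1: offset=4 data="GXw" -> buffer=????GXw???????????
Fragment 2: offset=0 data="FY" -> buffer=FY??GXw???????????
Fragment 3: offset=10 data="Glx" -> buffer=FY??GXw???Glx?????
Fragment 4: offset=13 data="CD" -> buffer=FY??GXw???GlxCD???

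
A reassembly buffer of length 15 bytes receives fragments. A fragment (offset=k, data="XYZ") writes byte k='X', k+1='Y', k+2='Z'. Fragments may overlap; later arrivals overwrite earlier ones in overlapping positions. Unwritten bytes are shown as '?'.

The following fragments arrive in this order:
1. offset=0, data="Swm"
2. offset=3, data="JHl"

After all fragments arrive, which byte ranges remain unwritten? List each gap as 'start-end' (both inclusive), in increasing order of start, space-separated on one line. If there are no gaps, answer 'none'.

Fragment 1: offset=0 len=3
Fragment 2: offset=3 len=3
Gaps: 6-14

Answer: 6-14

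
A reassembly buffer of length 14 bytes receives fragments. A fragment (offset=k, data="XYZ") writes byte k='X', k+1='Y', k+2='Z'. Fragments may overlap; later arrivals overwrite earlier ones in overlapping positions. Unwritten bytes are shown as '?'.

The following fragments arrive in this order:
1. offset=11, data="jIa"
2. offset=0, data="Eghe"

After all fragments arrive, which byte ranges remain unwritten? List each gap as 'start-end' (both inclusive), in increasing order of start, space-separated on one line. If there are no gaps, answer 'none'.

Fragment 1: offset=11 len=3
Fragment 2: offset=0 len=4
Gaps: 4-10

Answer: 4-10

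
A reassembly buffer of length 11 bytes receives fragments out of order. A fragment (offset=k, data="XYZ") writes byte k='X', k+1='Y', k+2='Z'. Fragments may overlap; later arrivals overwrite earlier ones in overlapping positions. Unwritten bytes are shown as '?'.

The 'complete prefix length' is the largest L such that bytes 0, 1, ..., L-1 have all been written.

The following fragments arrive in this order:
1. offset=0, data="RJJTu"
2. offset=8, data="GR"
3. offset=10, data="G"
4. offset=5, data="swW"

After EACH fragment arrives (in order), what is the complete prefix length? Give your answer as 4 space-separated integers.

Answer: 5 5 5 11

Derivation:
Fragment 1: offset=0 data="RJJTu" -> buffer=RJJTu?????? -> prefix_len=5
Fragment 2: offset=8 data="GR" -> buffer=RJJTu???GR? -> prefix_len=5
Fragment 3: offset=10 data="G" -> buffer=RJJTu???GRG -> prefix_len=5
Fragment 4: offset=5 data="swW" -> buffer=RJJTuswWGRG -> prefix_len=11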